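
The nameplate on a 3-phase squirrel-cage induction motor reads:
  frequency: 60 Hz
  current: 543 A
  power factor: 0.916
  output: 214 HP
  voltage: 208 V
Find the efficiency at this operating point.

89.1 %

P_out = 214 × 746 = 159644 W
P_in = √3·V_L·I_L·cosφ = 1.732 × 208 × 543 × 0.916 = 179187 W
η = P_out / P_in = 159644 / 179187 = 0.891 = 89.1%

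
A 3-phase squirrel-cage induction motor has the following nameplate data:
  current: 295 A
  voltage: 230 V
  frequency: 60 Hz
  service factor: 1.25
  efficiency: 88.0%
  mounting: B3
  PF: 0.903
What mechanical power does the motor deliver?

93.4 kW

P_in = √3·V·I·cosφ = 1.732 × 230 × 295 × 0.903 = 106117 W
P_out = η·P_in = 0.88 × 106117 = 93383 W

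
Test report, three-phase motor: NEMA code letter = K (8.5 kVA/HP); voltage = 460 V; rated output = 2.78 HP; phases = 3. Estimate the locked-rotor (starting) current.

S_LR = 8.5 × 2.78 = 23.63 kVA
I_LR = S_LR/(√3·V_L) = 23630/(1.732×460) = 29.7 A

29.7 A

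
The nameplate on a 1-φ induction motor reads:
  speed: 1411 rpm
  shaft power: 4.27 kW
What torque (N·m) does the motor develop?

28.9 N·m

ω = 2π × 1411/60 = 147.8 rad/s
τ = P/ω = 4270/147.8 = 28.9 N·m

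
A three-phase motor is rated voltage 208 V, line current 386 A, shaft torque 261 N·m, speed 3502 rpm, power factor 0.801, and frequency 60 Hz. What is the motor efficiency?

ω = 2π × 3502/60 = 366.7 rad/s; P_out = τω = 261 × 366.7 = 95709 W
P_in = √3·V_L·I_L·cosφ = 1.732 × 208 × 386 × 0.801 = 111386 W
η = P_out / P_in = 95709 / 111386 = 0.859 = 85.9%

85.9 %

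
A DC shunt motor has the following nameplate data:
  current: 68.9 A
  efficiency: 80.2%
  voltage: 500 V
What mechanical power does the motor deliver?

27.6 kW

P_in = V·I = 500 × 68.9 = 34450 W
P_out = η·P_in = 0.802 × 34450 = 27629 W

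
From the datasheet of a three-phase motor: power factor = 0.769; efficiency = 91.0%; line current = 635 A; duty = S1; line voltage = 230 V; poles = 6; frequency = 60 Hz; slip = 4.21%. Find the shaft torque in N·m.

P_in = √3·V·I·cosφ = 1.732 × 230 × 635 × 0.769 = 194525 W
P_out = η·P_in = 0.91 × 194525 = 177018 W
n_s = 120×60/6 = 1200 rpm; n = 1200×(1−0.0421) = 1149 rpm
ω = 2π×1149/60 = 120.3 rad/s
τ = P_out/ω = 177018/120.3 = 1470 N·m

1470 N·m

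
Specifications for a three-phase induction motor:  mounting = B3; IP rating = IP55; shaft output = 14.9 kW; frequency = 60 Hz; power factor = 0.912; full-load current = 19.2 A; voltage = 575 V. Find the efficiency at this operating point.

85.4 %

P_out = 14.9 kW = 14900 W
P_in = √3·V_L·I_L·cosφ = 1.732 × 575 × 19.2 × 0.912 = 17439 W
η = P_out / P_in = 14900 / 17439 = 0.854 = 85.4%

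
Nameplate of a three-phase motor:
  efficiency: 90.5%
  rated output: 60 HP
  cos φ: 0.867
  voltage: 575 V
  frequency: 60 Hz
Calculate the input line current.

57.3 A

P_out = 60 × 746 = 44760 W
P_in = P_out / η = 44760 / 0.905 = 49459 W
I_L = P_in / (√3·V_L·cosφ) = 49459 / (1.732 × 575 × 0.867) = 57.3 A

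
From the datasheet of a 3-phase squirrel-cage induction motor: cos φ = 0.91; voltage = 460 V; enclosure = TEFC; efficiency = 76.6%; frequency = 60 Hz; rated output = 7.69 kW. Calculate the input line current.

P_out = 7.69 kW = 7690 W
P_in = P_out / η = 7690 / 0.766 = 10039 W
I_L = P_in / (√3·V_L·cosφ) = 10039 / (1.732 × 460 × 0.91) = 13.8 A

13.8 A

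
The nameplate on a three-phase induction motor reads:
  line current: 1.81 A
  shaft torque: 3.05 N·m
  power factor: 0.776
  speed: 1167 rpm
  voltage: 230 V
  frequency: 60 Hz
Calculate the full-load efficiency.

66.6 %

ω = 2π × 1167/60 = 122.2 rad/s; P_out = τω = 3.05 × 122.2 = 373 W
P_in = √3·V_L·I_L·cosφ = 1.732 × 230 × 1.81 × 0.776 = 560 W
η = P_out / P_in = 373 / 560 = 0.666 = 66.6%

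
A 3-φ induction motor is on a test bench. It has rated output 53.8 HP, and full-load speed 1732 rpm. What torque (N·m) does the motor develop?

P_out = 53.8 × 746 = 40135 W
ω = 2π × 1732/60 = 181.4 rad/s
τ = P_out/ω = 40135/181.4 = 221 N·m

221 N·m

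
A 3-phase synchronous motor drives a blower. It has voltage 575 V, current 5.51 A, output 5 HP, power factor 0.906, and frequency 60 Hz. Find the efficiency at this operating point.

P_out = 5 × 746 = 3730 W
P_in = √3·V_L·I_L·cosφ = 1.732 × 575 × 5.51 × 0.906 = 4972 W
η = P_out / P_in = 3730 / 4972 = 0.750 = 75.0%

75.0 %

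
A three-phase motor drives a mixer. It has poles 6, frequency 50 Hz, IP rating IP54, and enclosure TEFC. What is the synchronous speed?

n_s = 120f/p = 120×50/6 = 1000 rpm

1000 rpm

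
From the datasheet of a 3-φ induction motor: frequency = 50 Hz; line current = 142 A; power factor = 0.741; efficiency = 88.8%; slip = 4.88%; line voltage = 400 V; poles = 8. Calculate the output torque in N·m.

P_in = √3·V·I·cosφ = 1.732 × 400 × 142 × 0.741 = 72898 W
P_out = η·P_in = 0.888 × 72898 = 64733 W
n_s = 120×50/8 = 750 rpm; n = 750×(1−0.0488) = 713 rpm
ω = 2π×713/60 = 74.67 rad/s
τ = P_out/ω = 64733/74.67 = 867 N·m

867 N·m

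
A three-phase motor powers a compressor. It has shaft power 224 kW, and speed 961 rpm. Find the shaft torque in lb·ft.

1640 lb·ft

ω = 2π × 961/60 = 100.6 rad/s
τ = P/ω = 224000/100.6 = 2227 N·m
In lb·ft: 2227/1.356 = 1640 lb·ft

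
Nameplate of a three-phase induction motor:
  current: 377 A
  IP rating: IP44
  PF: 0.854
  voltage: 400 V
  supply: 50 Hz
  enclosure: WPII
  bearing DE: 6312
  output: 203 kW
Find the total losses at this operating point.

P_in = √3·V·I·cosφ = 1.732×400×377×0.854 = 223053 W
P_out = 203000 W
Losses = P_in − P_out = 223053 − 203000 = 20053 W

20.1 kW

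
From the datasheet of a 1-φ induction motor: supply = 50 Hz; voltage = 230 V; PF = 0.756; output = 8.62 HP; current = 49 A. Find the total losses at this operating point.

2090 W

P_in = V·I·cosφ = 230×49×0.756 = 8520 W
P_out = 8.62×746 = 6431 W
Losses = P_in − P_out = 8520 − 6431 = 2089 W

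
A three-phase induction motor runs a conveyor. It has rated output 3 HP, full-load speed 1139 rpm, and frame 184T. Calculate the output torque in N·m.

18.8 N·m

P_out = 3 × 746 = 2238 W
ω = 2π × 1139/60 = 119.3 rad/s
τ = P_out/ω = 2238/119.3 = 18.8 N·m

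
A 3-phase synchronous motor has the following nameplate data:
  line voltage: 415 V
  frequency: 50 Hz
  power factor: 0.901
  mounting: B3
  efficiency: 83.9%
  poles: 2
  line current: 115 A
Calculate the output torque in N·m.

199 N·m

P_in = √3·V·I·cosφ = 1.732 × 415 × 115 × 0.901 = 74476 W
P_out = η·P_in = 0.839 × 74476 = 62485 W
n = n_s = 120×50/2 = 3000 rpm (synchronous)
ω = 2π×3000/60 = 314.2 rad/s
τ = P_out/ω = 62485/314.2 = 199 N·m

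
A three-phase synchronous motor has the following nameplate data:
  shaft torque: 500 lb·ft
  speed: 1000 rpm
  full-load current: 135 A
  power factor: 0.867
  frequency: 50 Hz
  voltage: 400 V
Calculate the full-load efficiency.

87.5 %

τ = 500 lb·ft × 1.356 = 678 N·m
ω = 2π × 1000/60 = 104.7 rad/s; P_out = τω = 678 × 104.7 = 70987 W
P_in = √3·V_L·I_L·cosφ = 1.732 × 400 × 135 × 0.867 = 81089 W
η = P_out / P_in = 70987 / 81089 = 0.875 = 87.5%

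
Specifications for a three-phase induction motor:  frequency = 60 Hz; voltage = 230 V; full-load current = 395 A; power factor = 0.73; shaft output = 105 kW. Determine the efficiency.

91.4 %

P_out = 105 kW = 105000 W
P_in = √3·V_L·I_L·cosφ = 1.732 × 230 × 395 × 0.73 = 114867 W
η = P_out / P_in = 105000 / 114867 = 0.914 = 91.4%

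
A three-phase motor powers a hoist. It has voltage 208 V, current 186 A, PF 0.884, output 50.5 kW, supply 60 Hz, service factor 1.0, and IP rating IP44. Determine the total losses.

8.74 kW

P_in = √3·V·I·cosφ = 1.732×208×186×0.884 = 59235 W
P_out = 50500 W
Losses = P_in − P_out = 59235 − 50500 = 8735 W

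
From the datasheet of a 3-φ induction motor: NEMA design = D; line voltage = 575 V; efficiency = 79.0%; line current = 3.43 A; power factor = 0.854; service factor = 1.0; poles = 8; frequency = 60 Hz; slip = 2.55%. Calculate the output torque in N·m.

P_in = √3·V·I·cosφ = 1.732 × 575 × 3.43 × 0.854 = 2917 W
P_out = η·P_in = 0.79 × 2917 = 2304 W
n_s = 120×60/8 = 900 rpm; n = 900×(1−0.0255) = 877 rpm
ω = 2π×877/60 = 91.84 rad/s
τ = P_out/ω = 2304/91.84 = 25.1 N·m

25.1 N·m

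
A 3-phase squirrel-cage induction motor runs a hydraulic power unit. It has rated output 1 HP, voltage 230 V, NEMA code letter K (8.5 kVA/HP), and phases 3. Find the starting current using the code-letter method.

21.3 A

S_LR = 8.5 × 1 = 8.5 kVA
I_LR = S_LR/(√3·V_L) = 8500/(1.732×230) = 21.3 A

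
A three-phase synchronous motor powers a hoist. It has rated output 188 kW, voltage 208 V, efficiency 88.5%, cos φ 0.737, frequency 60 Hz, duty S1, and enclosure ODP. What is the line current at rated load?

800 A

P_out = 188 kW = 188000 W
P_in = P_out / η = 188000 / 0.885 = 212429 W
I_L = P_in / (√3·V_L·cosφ) = 212429 / (1.732 × 208 × 0.737) = 800 A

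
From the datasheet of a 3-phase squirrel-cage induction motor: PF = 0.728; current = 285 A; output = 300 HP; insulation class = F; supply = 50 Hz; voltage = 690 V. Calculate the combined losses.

24.2 kW

P_in = √3·V·I·cosφ = 1.732×690×285×0.728 = 247955 W
P_out = 300×746 = 223800 W
Losses = P_in − P_out = 247955 − 223800 = 24155 W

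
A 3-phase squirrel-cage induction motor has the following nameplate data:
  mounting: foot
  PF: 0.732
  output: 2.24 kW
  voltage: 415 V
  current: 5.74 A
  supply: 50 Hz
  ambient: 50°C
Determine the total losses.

780 W

P_in = √3·V·I·cosφ = 1.732×415×5.74×0.732 = 3020 W
P_out = 2240 W
Losses = P_in − P_out = 3020 − 2240 = 780 W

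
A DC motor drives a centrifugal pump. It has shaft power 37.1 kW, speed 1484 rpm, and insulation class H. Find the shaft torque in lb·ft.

ω = 2π × 1484/60 = 155.4 rad/s
τ = P/ω = 37100/155.4 = 238.7 N·m
In lb·ft: 238.7/1.356 = 176 lb·ft

176 lb·ft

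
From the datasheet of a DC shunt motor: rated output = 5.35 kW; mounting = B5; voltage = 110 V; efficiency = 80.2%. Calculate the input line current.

P_out = 5.35 kW = 5350 W
P_in = P_out / η = 5350 / 0.802 = 6671 W
I = P_in / V = 6671 / 110 = 60.6 A

60.6 A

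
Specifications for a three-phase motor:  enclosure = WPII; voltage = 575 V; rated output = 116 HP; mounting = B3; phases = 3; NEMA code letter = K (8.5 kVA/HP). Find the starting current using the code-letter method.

S_LR = 8.5 × 116 = 986 kVA
I_LR = S_LR/(√3·V_L) = 986000/(1.732×575) = 990 A

990 A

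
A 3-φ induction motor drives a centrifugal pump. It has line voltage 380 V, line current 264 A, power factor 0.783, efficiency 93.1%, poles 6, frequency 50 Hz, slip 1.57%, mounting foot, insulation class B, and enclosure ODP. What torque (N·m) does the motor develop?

P_in = √3·V·I·cosφ = 1.732 × 380 × 264 × 0.783 = 136050 W
P_out = η·P_in = 0.931 × 136050 = 126663 W
n_s = 120×50/6 = 1000 rpm; n = 1000×(1−0.0157) = 984 rpm
ω = 2π×984/60 = 103 rad/s
τ = P_out/ω = 126663/103 = 1230 N·m

1230 N·m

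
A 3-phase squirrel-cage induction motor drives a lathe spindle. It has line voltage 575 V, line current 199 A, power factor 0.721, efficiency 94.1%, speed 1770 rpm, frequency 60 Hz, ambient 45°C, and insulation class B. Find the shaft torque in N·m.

P_in = √3·V·I·cosφ = 1.732 × 575 × 199 × 0.721 = 142891 W
P_out = η·P_in = 0.941 × 142891 = 134460 W
n = 1770 rpm
ω = 2π×1770/60 = 185.4 rad/s
τ = P_out/ω = 134460/185.4 = 725 N·m

725 N·m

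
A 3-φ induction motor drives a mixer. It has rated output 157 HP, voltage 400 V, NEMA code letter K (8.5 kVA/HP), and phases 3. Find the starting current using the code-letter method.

1930 A

S_LR = 8.5 × 157 = 1334.5 kVA
I_LR = S_LR/(√3·V_L) = 1334500/(1.732×400) = 1930 A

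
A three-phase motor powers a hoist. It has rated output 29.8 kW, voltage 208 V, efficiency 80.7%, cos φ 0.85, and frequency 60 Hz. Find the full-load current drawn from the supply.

P_out = 29.8 kW = 29800 W
P_in = P_out / η = 29800 / 0.807 = 36927 W
I_L = P_in / (√3·V_L·cosφ) = 36927 / (1.732 × 208 × 0.85) = 121 A

121 A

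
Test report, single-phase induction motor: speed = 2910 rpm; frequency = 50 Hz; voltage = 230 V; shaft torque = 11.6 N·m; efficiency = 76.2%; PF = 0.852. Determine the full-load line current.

23.7 A

ω = 2π×2910/60 = 304.7 rad/s; P_out = τω = 11.6 × 304.7 = 3535 W
P_in = P_out / η = 3535 / 0.762 = 4639 W
I = P_in / (V·cosφ) = 4639 / (230 × 0.852) = 23.7 A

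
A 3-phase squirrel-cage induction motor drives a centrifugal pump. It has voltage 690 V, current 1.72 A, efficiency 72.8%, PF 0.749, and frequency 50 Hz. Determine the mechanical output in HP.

1.5 HP

P_in = √3·V·I·cosφ = 1.732 × 690 × 1.72 × 0.749 = 1540 W
P_out = η·P_in = 0.728 × 1540 = 1121 W
= 1121/746 = 1.5 HP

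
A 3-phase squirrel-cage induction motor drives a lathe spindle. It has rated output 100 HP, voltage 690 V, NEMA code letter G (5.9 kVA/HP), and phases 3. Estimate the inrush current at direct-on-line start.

494 A

S_LR = 5.9 × 100 = 590 kVA
I_LR = S_LR/(√3·V_L) = 590000/(1.732×690) = 494 A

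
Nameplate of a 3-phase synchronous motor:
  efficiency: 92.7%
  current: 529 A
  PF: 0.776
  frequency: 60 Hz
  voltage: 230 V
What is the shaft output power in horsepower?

203 HP

P_in = √3·V·I·cosφ = 1.732 × 230 × 529 × 0.776 = 163528 W
P_out = η·P_in = 0.927 × 163528 = 151590 W
= 151590/746 = 203 HP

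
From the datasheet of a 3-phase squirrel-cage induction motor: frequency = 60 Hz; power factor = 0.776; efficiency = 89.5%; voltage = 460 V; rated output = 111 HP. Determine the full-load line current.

P_out = 111 × 746 = 82806 W
P_in = P_out / η = 82806 / 0.895 = 92521 W
I_L = P_in / (√3·V_L·cosφ) = 92521 / (1.732 × 460 × 0.776) = 150 A

150 A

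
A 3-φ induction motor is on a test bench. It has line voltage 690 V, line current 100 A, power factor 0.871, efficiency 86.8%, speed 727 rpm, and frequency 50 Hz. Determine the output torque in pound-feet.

875 lb·ft

P_in = √3·V·I·cosφ = 1.732 × 690 × 100 × 0.871 = 104091 W
P_out = η·P_in = 0.868 × 104091 = 90351 W
n = 727 rpm
ω = 2π×727/60 = 76.13 rad/s
τ = P_out/ω = 90351/76.13 = 1187 N·m
In lb·ft: 1187/1.356 = 875 lb·ft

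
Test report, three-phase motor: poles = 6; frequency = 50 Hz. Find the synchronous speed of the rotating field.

1000 rpm

n_s = 120f/p = 120×50/6 = 1000 rpm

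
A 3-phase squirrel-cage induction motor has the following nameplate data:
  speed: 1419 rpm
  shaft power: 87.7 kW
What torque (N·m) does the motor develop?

590 N·m

ω = 2π × 1419/60 = 148.6 rad/s
τ = P/ω = 87700/148.6 = 590 N·m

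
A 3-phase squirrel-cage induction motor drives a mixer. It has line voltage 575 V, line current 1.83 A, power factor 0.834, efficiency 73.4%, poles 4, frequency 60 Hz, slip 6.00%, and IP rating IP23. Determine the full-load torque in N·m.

6.3 N·m

P_in = √3·V·I·cosφ = 1.732 × 575 × 1.83 × 0.834 = 1520 W
P_out = η·P_in = 0.734 × 1520 = 1116 W
n_s = 120×60/4 = 1800 rpm; n = 1800×(1−0.06) = 1692 rpm
ω = 2π×1692/60 = 177.2 rad/s
τ = P_out/ω = 1116/177.2 = 6.3 N·m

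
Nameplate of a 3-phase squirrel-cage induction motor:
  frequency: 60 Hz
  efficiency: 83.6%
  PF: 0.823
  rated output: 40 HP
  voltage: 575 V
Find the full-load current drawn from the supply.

P_out = 40 × 746 = 29840 W
P_in = P_out / η = 29840 / 0.836 = 35694 W
I_L = P_in / (√3·V_L·cosφ) = 35694 / (1.732 × 575 × 0.823) = 43.5 A

43.5 A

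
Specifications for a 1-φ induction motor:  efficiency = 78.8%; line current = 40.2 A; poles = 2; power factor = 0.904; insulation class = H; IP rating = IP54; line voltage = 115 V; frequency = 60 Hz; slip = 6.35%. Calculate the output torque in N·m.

P_in = V·I·cosφ = 115 × 40.2 × 0.904 = 4179 W
P_out = η·P_in = 0.788 × 4179 = 3293 W
n_s = 120×60/2 = 3600 rpm; n = 3600×(1−0.0635) = 3371 rpm
ω = 2π×3371/60 = 353 rad/s
τ = P_out/ω = 3293/353 = 9.33 N·m

9.33 N·m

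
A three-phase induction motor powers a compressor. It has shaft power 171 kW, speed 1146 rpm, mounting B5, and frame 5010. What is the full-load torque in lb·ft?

1050 lb·ft

ω = 2π × 1146/60 = 120 rad/s
τ = P/ω = 171000/120 = 1425 N·m
In lb·ft: 1425/1.356 = 1050 lb·ft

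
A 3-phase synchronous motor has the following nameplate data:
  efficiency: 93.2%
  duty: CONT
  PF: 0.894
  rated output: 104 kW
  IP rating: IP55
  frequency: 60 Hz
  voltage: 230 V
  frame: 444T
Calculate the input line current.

313 A

P_out = 104 kW = 104000 W
P_in = P_out / η = 104000 / 0.932 = 111588 W
I_L = P_in / (√3·V_L·cosφ) = 111588 / (1.732 × 230 × 0.894) = 313 A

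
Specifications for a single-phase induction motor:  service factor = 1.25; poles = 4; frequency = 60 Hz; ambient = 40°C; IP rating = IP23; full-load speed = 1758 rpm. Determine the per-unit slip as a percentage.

2.3 %

n_s = 120f/p = 120×60/4 = 1800 rpm
s = (n_s − n)/n_s = (1800 − 1758)/1800 = 0.0233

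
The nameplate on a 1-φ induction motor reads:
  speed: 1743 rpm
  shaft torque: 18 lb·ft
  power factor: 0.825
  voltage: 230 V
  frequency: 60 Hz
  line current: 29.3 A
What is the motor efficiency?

τ = 18 lb·ft × 1.356 = 24.41 N·m
ω = 2π × 1743/60 = 182.5 rad/s; P_out = τω = 24.41 × 182.5 = 4455 W
P_in = V·I·cosφ = 230 × 29.3 × 0.825 = 5560 W
η = P_out / P_in = 4455 / 5560 = 0.801 = 80.1%

80.1 %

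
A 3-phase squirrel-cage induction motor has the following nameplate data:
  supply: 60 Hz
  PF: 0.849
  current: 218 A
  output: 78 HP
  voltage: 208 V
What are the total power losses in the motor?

P_in = √3·V·I·cosφ = 1.732×208×218×0.849 = 66677 W
P_out = 78×746 = 58188 W
Losses = P_in − P_out = 66677 − 58188 = 8489 W

8.49 kW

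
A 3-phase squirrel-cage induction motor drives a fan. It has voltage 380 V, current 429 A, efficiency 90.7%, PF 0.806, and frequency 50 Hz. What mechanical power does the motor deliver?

P_in = √3·V·I·cosφ = 1.732 × 380 × 429 × 0.806 = 227575 W
P_out = η·P_in = 0.907 × 227575 = 206411 W

206 kW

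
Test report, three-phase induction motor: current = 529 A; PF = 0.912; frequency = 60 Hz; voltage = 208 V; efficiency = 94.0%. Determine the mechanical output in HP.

219 HP

P_in = √3·V·I·cosφ = 1.732 × 208 × 529 × 0.912 = 173805 W
P_out = η·P_in = 0.94 × 173805 = 163377 W
= 163377/746 = 219 HP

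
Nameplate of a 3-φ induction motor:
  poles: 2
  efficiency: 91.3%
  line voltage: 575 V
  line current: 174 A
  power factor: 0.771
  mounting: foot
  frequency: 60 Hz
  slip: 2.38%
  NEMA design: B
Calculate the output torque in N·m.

P_in = √3·V·I·cosφ = 1.732 × 575 × 174 × 0.771 = 133604 W
P_out = η·P_in = 0.913 × 133604 = 121980 W
n_s = 120×60/2 = 3600 rpm; n = 3600×(1−0.0238) = 3514 rpm
ω = 2π×3514/60 = 368 rad/s
τ = P_out/ω = 121980/368 = 331 N·m

331 N·m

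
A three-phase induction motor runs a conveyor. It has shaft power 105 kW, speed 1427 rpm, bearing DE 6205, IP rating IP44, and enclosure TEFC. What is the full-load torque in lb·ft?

518 lb·ft

ω = 2π × 1427/60 = 149.4 rad/s
τ = P/ω = 105000/149.4 = 702.8 N·m
In lb·ft: 702.8/1.356 = 518 lb·ft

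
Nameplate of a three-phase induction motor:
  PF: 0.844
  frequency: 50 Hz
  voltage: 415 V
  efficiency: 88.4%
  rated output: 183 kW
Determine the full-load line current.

341 A

P_out = 183 kW = 183000 W
P_in = P_out / η = 183000 / 0.884 = 207014 W
I_L = P_in / (√3·V_L·cosφ) = 207014 / (1.732 × 415 × 0.844) = 341 A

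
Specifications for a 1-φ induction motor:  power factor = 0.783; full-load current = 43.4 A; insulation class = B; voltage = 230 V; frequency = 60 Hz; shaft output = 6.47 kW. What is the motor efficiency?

P_out = 6.47 kW = 6470 W
P_in = V·I·cosφ = 230 × 43.4 × 0.783 = 7816 W
η = P_out / P_in = 6470 / 7816 = 0.828 = 82.8%

82.8 %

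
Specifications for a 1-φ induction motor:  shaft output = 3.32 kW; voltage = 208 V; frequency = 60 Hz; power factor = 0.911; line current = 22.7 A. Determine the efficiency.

P_out = 3.32 kW = 3320 W
P_in = V·I·cosφ = 208 × 22.7 × 0.911 = 4301 W
η = P_out / P_in = 3320 / 4301 = 0.772 = 77.2%

77.2 %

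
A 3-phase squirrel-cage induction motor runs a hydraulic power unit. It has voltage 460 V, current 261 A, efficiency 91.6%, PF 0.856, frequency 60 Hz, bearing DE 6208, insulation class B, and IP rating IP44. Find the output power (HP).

P_in = √3·V·I·cosφ = 1.732 × 460 × 261 × 0.856 = 178000 W
P_out = η·P_in = 0.916 × 178000 = 163048 W
= 163048/746 = 219 HP

219 HP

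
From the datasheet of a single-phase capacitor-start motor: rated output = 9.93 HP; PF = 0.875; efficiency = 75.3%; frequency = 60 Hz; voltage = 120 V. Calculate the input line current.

93.7 A

P_out = 9.93 × 746 = 7408 W
P_in = P_out / η = 7408 / 0.753 = 9838 W
I = P_in / (V·cosφ) = 9838 / (120 × 0.875) = 93.7 A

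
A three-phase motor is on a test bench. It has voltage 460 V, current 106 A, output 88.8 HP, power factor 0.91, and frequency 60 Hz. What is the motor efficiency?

P_out = 88.8 × 746 = 66245 W
P_in = √3·V_L·I_L·cosφ = 1.732 × 460 × 106 × 0.91 = 76852 W
η = P_out / P_in = 66245 / 76852 = 0.862 = 86.2%

86.2 %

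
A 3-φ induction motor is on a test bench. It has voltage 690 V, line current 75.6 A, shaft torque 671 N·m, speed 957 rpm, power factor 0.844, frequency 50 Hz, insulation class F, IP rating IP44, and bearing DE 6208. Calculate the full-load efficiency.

88.2 %

ω = 2π × 957/60 = 100.2 rad/s; P_out = τω = 671 × 100.2 = 67234 W
P_in = √3·V_L·I_L·cosφ = 1.732 × 690 × 75.6 × 0.844 = 76254 W
η = P_out / P_in = 67234 / 76254 = 0.882 = 88.2%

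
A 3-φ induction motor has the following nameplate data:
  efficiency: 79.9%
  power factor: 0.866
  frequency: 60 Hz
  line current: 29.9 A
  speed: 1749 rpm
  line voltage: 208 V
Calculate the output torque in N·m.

40.7 N·m

P_in = √3·V·I·cosφ = 1.732 × 208 × 29.9 × 0.866 = 9328 W
P_out = η·P_in = 0.799 × 9328 = 7453 W
n = 1749 rpm
ω = 2π×1749/60 = 183.2 rad/s
τ = P_out/ω = 7453/183.2 = 40.7 N·m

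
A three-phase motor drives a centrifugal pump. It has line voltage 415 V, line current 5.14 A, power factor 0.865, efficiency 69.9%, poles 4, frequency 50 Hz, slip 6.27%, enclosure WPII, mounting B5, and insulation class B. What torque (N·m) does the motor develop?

15.2 N·m

P_in = √3·V·I·cosφ = 1.732 × 415 × 5.14 × 0.865 = 3196 W
P_out = η·P_in = 0.699 × 3196 = 2234 W
n_s = 120×50/4 = 1500 rpm; n = 1500×(1−0.0627) = 1406 rpm
ω = 2π×1406/60 = 147.2 rad/s
τ = P_out/ω = 2234/147.2 = 15.2 N·m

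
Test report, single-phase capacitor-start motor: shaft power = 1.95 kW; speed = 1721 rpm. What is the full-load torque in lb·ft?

7.98 lb·ft

ω = 2π × 1721/60 = 180.2 rad/s
τ = P/ω = 1950/180.2 = 10.82 N·m
In lb·ft: 10.82/1.356 = 7.98 lb·ft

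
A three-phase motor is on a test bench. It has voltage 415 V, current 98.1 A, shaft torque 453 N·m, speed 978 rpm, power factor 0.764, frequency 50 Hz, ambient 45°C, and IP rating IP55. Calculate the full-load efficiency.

ω = 2π × 978/60 = 102.4 rad/s; P_out = τω = 453 × 102.4 = 46387 W
P_in = √3·V_L·I_L·cosφ = 1.732 × 415 × 98.1 × 0.764 = 53871 W
η = P_out / P_in = 46387 / 53871 = 0.861 = 86.1%

86.1 %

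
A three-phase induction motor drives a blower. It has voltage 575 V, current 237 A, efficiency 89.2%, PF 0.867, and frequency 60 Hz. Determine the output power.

P_in = √3·V·I·cosφ = 1.732 × 575 × 237 × 0.867 = 204637 W
P_out = η·P_in = 0.892 × 204637 = 182536 W

183 kW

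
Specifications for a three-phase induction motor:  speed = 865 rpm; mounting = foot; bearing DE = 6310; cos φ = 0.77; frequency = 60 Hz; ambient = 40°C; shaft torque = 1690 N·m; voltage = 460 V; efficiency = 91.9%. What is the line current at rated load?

272 A

ω = 2π×865/60 = 90.58 rad/s; P_out = τω = 1690 × 90.58 = 153080 W
P_in = P_out / η = 153080 / 0.919 = 166572 W
I_L = P_in / (√3·V_L·cosφ) = 166572 / (1.732 × 460 × 0.77) = 272 A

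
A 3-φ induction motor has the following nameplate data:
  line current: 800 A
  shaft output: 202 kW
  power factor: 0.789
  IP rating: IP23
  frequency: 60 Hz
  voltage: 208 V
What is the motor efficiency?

88.8 %

P_out = 202 kW = 202000 W
P_in = √3·V_L·I_L·cosφ = 1.732 × 208 × 800 × 0.789 = 227394 W
η = P_out / P_in = 202000 / 227394 = 0.888 = 88.8%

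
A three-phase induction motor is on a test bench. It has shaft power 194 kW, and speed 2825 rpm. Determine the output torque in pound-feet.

ω = 2π × 2825/60 = 295.8 rad/s
τ = P/ω = 194000/295.8 = 655.8 N·m
In lb·ft: 655.8/1.356 = 484 lb·ft

484 lb·ft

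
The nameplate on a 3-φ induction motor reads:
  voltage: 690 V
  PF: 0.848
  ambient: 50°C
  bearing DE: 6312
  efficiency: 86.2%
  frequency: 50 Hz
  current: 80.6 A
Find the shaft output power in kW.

70.4 kW

P_in = √3·V·I·cosφ = 1.732 × 690 × 80.6 × 0.848 = 81682 W
P_out = η·P_in = 0.862 × 81682 = 70410 W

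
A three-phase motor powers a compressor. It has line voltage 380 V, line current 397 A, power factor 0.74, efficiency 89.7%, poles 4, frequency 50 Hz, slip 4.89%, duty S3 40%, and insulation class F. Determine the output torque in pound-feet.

856 lb·ft

P_in = √3·V·I·cosφ = 1.732 × 380 × 397 × 0.74 = 193354 W
P_out = η·P_in = 0.897 × 193354 = 173439 W
n_s = 120×50/4 = 1500 rpm; n = 1500×(1−0.0489) = 1427 rpm
ω = 2π×1427/60 = 149.4 rad/s
τ = P_out/ω = 173439/149.4 = 1161 N·m
In lb·ft: 1161/1.356 = 856 lb·ft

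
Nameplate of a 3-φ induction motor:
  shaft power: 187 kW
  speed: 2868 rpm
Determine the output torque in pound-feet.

459 lb·ft

ω = 2π × 2868/60 = 300.3 rad/s
τ = P/ω = 187000/300.3 = 622.7 N·m
In lb·ft: 622.7/1.356 = 459 lb·ft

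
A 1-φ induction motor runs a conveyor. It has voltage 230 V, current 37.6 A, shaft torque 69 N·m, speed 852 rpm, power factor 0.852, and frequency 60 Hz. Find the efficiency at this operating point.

ω = 2π × 852/60 = 89.22 rad/s; P_out = τω = 69 × 89.22 = 6156 W
P_in = V·I·cosφ = 230 × 37.6 × 0.852 = 7368 W
η = P_out / P_in = 6156 / 7368 = 0.836 = 83.6%

83.6 %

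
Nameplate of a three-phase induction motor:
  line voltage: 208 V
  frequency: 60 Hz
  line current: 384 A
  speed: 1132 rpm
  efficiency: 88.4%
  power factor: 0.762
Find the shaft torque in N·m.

P_in = √3·V·I·cosφ = 1.732 × 208 × 384 × 0.762 = 105414 W
P_out = η·P_in = 0.884 × 105414 = 93186 W
n = 1132 rpm
ω = 2π×1132/60 = 118.5 rad/s
τ = P_out/ω = 93186/118.5 = 786 N·m

786 N·m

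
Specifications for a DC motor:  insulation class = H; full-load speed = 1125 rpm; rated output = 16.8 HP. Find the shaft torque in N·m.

106 N·m

P_out = 16.8 × 746 = 12533 W
ω = 2π × 1125/60 = 117.8 rad/s
τ = P_out/ω = 12533/117.8 = 106 N·m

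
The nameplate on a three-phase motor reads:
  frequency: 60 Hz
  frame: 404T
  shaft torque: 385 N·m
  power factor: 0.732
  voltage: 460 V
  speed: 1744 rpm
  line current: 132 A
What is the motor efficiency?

ω = 2π × 1744/60 = 182.6 rad/s; P_out = τω = 385 × 182.6 = 70301 W
P_in = √3·V_L·I_L·cosφ = 1.732 × 460 × 132 × 0.732 = 76982 W
η = P_out / P_in = 70301 / 76982 = 0.913 = 91.3%

91.3 %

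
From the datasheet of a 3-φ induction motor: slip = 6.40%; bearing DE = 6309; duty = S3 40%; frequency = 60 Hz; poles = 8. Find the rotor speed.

n_s = 120f/p = 120×60/8 = 900 rpm
n = n_s(1 − s) = 900 × (1 − 0.064) = 842 rpm

842 rpm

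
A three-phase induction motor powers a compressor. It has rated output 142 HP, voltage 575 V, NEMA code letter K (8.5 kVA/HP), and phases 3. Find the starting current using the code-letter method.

1210 A

S_LR = 8.5 × 142 = 1207 kVA
I_LR = S_LR/(√3·V_L) = 1207000/(1.732×575) = 1210 A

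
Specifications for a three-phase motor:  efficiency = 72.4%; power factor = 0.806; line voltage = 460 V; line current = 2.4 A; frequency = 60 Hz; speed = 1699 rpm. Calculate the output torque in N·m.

6.27 N·m

P_in = √3·V·I·cosφ = 1.732 × 460 × 2.4 × 0.806 = 1541 W
P_out = η·P_in = 0.724 × 1541 = 1116 W
n = 1699 rpm
ω = 2π×1699/60 = 177.9 rad/s
τ = P_out/ω = 1116/177.9 = 6.27 N·m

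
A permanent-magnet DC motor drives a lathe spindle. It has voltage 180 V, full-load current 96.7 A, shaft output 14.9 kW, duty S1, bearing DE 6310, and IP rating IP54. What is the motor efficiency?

85.6 %

P_out = 14.9 kW = 14900 W
P_in = V·I = 180 × 96.7 = 17406 W
η = P_out / P_in = 14900 / 17406 = 0.856 = 85.6%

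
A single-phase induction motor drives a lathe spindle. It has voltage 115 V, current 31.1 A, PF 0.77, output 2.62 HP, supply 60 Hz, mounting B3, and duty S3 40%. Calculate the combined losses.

799 W

P_in = V·I·cosφ = 115×31.1×0.77 = 2754 W
P_out = 2.62×746 = 1955 W
Losses = P_in − P_out = 2754 − 1955 = 799 W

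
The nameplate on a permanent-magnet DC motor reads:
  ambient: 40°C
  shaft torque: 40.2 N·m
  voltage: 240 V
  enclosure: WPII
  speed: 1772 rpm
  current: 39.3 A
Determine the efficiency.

79.1 %

ω = 2π × 1772/60 = 185.6 rad/s; P_out = τω = 40.2 × 185.6 = 7461 W
P_in = V·I = 240 × 39.3 = 9432 W
η = P_out / P_in = 7461 / 9432 = 0.791 = 79.1%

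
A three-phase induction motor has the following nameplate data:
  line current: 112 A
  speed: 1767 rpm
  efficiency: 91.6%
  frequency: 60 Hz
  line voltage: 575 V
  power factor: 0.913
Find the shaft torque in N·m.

P_in = √3·V·I·cosφ = 1.732 × 575 × 112 × 0.913 = 101837 W
P_out = η·P_in = 0.916 × 101837 = 93283 W
n = 1767 rpm
ω = 2π×1767/60 = 185 rad/s
τ = P_out/ω = 93283/185 = 504 N·m

504 N·m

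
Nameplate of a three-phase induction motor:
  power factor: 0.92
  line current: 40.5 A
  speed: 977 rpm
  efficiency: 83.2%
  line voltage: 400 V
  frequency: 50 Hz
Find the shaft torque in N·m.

210 N·m

P_in = √3·V·I·cosφ = 1.732 × 400 × 40.5 × 0.92 = 25814 W
P_out = η·P_in = 0.832 × 25814 = 21477 W
n = 977 rpm
ω = 2π×977/60 = 102.3 rad/s
τ = P_out/ω = 21477/102.3 = 210 N·m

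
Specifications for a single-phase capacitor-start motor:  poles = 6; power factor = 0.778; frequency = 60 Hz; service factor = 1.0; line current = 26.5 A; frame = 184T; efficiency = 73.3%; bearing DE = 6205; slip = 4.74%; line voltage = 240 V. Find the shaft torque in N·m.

P_in = V·I·cosφ = 240 × 26.5 × 0.778 = 4948 W
P_out = η·P_in = 0.733 × 4948 = 3627 W
n_s = 120×60/6 = 1200 rpm; n = 1200×(1−0.0474) = 1143 rpm
ω = 2π×1143/60 = 119.7 rad/s
τ = P_out/ω = 3627/119.7 = 30.3 N·m

30.3 N·m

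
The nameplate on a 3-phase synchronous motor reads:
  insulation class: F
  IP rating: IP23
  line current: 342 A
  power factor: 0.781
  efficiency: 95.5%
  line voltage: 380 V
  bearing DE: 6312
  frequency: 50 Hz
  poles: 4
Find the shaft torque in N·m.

P_in = √3·V·I·cosφ = 1.732 × 380 × 342 × 0.781 = 175796 W
P_out = η·P_in = 0.955 × 175796 = 167885 W
n = n_s = 120×50/4 = 1500 rpm (synchronous)
ω = 2π×1500/60 = 157.1 rad/s
τ = P_out/ω = 167885/157.1 = 1070 N·m

1070 N·m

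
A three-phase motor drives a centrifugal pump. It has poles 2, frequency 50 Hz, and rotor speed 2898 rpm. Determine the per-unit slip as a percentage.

3.40 %

n_s = 120f/p = 120×50/2 = 3000 rpm
s = (n_s − n)/n_s = (3000 − 2898)/3000 = 0.0340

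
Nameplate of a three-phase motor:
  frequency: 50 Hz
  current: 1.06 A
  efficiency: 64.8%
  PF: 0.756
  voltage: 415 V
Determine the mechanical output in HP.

0.5 HP

P_in = √3·V·I·cosφ = 1.732 × 415 × 1.06 × 0.756 = 576 W
P_out = η·P_in = 0.648 × 576 = 373 W
= 373/746 = 0.5 HP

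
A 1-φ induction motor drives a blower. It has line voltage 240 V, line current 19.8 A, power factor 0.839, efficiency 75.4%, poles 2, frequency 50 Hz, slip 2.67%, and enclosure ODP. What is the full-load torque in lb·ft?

7.25 lb·ft

P_in = V·I·cosφ = 240 × 19.8 × 0.839 = 3987 W
P_out = η·P_in = 0.754 × 3987 = 3006 W
n_s = 120×50/2 = 3000 rpm; n = 3000×(1−0.0267) = 2920 rpm
ω = 2π×2920/60 = 305.8 rad/s
τ = P_out/ω = 3006/305.8 = 9.83 N·m
In lb·ft: 9.83/1.356 = 7.25 lb·ft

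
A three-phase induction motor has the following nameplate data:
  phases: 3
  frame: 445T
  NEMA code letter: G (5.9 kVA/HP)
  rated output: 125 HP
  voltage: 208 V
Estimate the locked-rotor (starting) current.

2050 A

S_LR = 5.9 × 125 = 737.5 kVA
I_LR = S_LR/(√3·V_L) = 737500/(1.732×208) = 2050 A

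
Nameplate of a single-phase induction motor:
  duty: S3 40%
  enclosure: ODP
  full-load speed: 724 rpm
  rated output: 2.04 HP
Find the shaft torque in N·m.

P_out = 2.04 × 746 = 1522 W
ω = 2π × 724/60 = 75.82 rad/s
τ = P_out/ω = 1522/75.82 = 20.1 N·m

20.1 N·m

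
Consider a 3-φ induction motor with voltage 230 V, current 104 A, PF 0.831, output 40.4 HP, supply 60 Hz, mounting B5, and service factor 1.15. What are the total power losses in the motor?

4.29 kW

P_in = √3·V·I·cosφ = 1.732×230×104×0.831 = 34428 W
P_out = 40.4×746 = 30138 W
Losses = P_in − P_out = 34428 − 30138 = 4290 W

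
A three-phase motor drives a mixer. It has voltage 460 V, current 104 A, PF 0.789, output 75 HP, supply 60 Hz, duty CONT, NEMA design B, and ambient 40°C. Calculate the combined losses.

P_in = √3·V·I·cosφ = 1.732×460×104×0.789 = 65376 W
P_out = 75×746 = 55950 W
Losses = P_in − P_out = 65376 − 55950 = 9426 W

9430 W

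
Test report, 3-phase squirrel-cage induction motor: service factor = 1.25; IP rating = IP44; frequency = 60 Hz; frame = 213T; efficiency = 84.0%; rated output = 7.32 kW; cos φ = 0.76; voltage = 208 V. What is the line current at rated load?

P_out = 7.32 kW = 7320 W
P_in = P_out / η = 7320 / 0.840 = 8714 W
I_L = P_in / (√3·V_L·cosφ) = 8714 / (1.732 × 208 × 0.76) = 31.8 A

31.8 A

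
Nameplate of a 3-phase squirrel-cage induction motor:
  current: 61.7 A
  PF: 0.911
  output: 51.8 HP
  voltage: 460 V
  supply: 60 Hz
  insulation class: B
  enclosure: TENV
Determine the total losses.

6.14 kW

P_in = √3·V·I·cosφ = 1.732×460×61.7×0.911 = 44783 W
P_out = 51.8×746 = 38643 W
Losses = P_in − P_out = 44783 − 38643 = 6140 W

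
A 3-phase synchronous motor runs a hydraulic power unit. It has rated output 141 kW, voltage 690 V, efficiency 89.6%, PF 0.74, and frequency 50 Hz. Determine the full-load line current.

178 A

P_out = 141 kW = 141000 W
P_in = P_out / η = 141000 / 0.896 = 157366 W
I_L = P_in / (√3·V_L·cosφ) = 157366 / (1.732 × 690 × 0.74) = 178 A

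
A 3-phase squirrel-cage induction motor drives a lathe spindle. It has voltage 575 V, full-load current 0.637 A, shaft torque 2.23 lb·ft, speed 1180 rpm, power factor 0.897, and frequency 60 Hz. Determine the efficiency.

τ = 2.23 lb·ft × 1.356 = 3.024 N·m
ω = 2π × 1180/60 = 123.6 rad/s; P_out = τω = 3.024 × 123.6 = 374 W
P_in = √3·V_L·I_L·cosφ = 1.732 × 575 × 0.637 × 0.897 = 569 W
η = P_out / P_in = 374 / 569 = 0.657 = 65.7%

65.7 %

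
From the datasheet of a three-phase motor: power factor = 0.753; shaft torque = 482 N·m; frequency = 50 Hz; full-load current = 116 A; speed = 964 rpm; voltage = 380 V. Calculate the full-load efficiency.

84.6 %

ω = 2π × 964/60 = 100.9 rad/s; P_out = τω = 482 × 100.9 = 48634 W
P_in = √3·V_L·I_L·cosφ = 1.732 × 380 × 116 × 0.753 = 57489 W
η = P_out / P_in = 48634 / 57489 = 0.846 = 84.6%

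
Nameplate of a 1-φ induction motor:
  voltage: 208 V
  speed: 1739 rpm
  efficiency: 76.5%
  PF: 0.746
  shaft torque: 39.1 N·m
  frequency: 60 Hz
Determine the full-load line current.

ω = 2π×1739/60 = 182.1 rad/s; P_out = τω = 39.1 × 182.1 = 7120 W
P_in = P_out / η = 7120 / 0.765 = 9307 W
I = P_in / (V·cosφ) = 9307 / (208 × 0.746) = 60 A

60 A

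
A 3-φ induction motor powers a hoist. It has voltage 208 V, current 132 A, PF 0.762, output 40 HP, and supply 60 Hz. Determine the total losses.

6.4 kW

P_in = √3·V·I·cosφ = 1.732×208×132×0.762 = 36236 W
P_out = 40×746 = 29840 W
Losses = P_in − P_out = 36236 − 29840 = 6396 W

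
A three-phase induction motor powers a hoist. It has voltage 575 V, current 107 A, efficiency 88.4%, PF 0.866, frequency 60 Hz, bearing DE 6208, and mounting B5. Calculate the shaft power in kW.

81.6 kW

P_in = √3·V·I·cosφ = 1.732 × 575 × 107 × 0.866 = 92282 W
P_out = η·P_in = 0.884 × 92282 = 81577 W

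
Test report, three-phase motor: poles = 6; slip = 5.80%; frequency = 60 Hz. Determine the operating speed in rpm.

n_s = 120f/p = 120×60/6 = 1200 rpm
n = n_s(1 − s) = 1200 × (1 − 0.058) = 1130 rpm

1130 rpm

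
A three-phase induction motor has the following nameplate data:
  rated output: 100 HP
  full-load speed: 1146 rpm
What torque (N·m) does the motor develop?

P_out = 100 × 746 = 74600 W
ω = 2π × 1146/60 = 120 rad/s
τ = P_out/ω = 74600/120 = 622 N·m

622 N·m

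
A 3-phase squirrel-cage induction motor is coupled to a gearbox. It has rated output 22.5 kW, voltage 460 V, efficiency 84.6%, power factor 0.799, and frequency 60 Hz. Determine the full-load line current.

P_out = 22.5 kW = 22500 W
P_in = P_out / η = 22500 / 0.846 = 26596 W
I_L = P_in / (√3·V_L·cosφ) = 26596 / (1.732 × 460 × 0.799) = 41.8 A

41.8 A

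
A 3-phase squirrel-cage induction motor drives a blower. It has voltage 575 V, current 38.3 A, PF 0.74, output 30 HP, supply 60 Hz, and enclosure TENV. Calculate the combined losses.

P_in = √3·V·I·cosφ = 1.732×575×38.3×0.74 = 28226 W
P_out = 30×746 = 22380 W
Losses = P_in − P_out = 28226 − 22380 = 5846 W

5850 W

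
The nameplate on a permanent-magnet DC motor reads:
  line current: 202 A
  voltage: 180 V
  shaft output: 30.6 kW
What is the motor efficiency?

84.2 %

P_out = 30.6 kW = 30600 W
P_in = V·I = 180 × 202 = 36360 W
η = P_out / P_in = 30600 / 36360 = 0.842 = 84.2%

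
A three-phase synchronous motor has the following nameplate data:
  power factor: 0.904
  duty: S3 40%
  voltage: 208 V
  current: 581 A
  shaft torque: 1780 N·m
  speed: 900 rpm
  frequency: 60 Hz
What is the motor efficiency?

ω = 2π × 900/60 = 94.25 rad/s; P_out = τω = 1780 × 94.25 = 167765 W
P_in = √3·V_L·I_L·cosφ = 1.732 × 208 × 581 × 0.904 = 189215 W
η = P_out / P_in = 167765 / 189215 = 0.887 = 88.7%

88.7 %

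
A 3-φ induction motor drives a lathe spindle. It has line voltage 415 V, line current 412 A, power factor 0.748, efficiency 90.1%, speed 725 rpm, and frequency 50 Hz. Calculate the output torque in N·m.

2630 N·m

P_in = √3·V·I·cosφ = 1.732 × 415 × 412 × 0.748 = 221511 W
P_out = η·P_in = 0.901 × 221511 = 199581 W
n = 725 rpm
ω = 2π×725/60 = 75.92 rad/s
τ = P_out/ω = 199581/75.92 = 2630 N·m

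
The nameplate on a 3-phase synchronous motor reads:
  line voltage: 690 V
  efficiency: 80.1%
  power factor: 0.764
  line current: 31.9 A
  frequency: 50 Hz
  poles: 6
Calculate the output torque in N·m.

P_in = √3·V·I·cosφ = 1.732 × 690 × 31.9 × 0.764 = 29126 W
P_out = η·P_in = 0.801 × 29126 = 23330 W
n = n_s = 120×50/6 = 1000 rpm (synchronous)
ω = 2π×1000/60 = 104.7 rad/s
τ = P_out/ω = 23330/104.7 = 223 N·m

223 N·m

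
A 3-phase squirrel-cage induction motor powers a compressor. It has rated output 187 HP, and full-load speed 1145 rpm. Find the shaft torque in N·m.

1160 N·m

P_out = 187 × 746 = 139502 W
ω = 2π × 1145/60 = 119.9 rad/s
τ = P_out/ω = 139502/119.9 = 1160 N·m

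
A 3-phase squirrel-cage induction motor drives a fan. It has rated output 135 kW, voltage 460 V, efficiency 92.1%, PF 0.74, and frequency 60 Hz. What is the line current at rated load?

P_out = 135 kW = 135000 W
P_in = P_out / η = 135000 / 0.921 = 146580 W
I_L = P_in / (√3·V_L·cosφ) = 146580 / (1.732 × 460 × 0.74) = 249 A

249 A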